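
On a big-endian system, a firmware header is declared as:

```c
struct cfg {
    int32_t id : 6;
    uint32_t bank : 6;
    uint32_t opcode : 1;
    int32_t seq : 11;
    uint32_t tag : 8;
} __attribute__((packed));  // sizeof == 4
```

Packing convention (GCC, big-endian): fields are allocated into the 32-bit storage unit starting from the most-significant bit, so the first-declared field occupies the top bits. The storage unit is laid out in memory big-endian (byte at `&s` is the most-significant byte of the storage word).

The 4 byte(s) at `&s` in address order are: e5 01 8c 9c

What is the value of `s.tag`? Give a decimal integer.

[0]=0xe5 [1]=0x01 [2]=0x8c [3]=0x9c (big-endian) → word 0xe5018c9c
id [26+:6] = (word>>26) & 0x3f = 57
bank [20+:6] = (word>>20) & 0x3f = 16
opcode [19+:1] = (word>>19) & 0x1 = 0
seq [8+:11] = (word>>8) & 0x7ff = 396
tag [0+:8] = (word>>0) & 0xff = 156  ←

156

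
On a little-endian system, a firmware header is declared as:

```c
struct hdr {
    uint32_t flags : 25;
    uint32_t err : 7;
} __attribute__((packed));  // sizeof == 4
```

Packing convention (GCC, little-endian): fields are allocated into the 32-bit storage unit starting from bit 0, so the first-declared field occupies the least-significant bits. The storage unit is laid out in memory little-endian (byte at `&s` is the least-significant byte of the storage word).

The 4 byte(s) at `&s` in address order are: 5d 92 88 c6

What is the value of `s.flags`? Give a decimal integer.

8950365

[0]=0x5d [1]=0x92 [2]=0x88 [3]=0xc6 (little-endian) → word 0xc688925d
flags [0+:25] = (word>>0) & 0x1ffffff = 8950365  ←
err [25+:7] = (word>>25) & 0x7f = 99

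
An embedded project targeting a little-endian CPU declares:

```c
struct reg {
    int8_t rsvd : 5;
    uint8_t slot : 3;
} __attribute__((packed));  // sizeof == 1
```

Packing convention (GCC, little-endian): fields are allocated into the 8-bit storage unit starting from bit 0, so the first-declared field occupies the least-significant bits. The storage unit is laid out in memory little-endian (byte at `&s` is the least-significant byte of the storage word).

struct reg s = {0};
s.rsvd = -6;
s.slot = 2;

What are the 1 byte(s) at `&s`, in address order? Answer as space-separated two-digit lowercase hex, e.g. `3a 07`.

5a

rsvd (5b) val=-6 bits=0x1a at bit 0: 0x1a
slot (3b) val=2 bits=0x2 at bit 5: 0x5a
word = 0x5a → little-endian bytes:
  [0]=0x5a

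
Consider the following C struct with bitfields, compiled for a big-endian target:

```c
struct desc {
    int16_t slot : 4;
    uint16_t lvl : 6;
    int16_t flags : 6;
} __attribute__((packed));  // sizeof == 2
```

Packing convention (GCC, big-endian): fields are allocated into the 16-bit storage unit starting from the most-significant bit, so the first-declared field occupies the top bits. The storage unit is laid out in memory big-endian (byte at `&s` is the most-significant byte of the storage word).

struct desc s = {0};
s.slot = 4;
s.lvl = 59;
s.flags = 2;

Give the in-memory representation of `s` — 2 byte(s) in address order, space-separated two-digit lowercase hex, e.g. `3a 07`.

slot:4 = 4 → 0x4 << 12 → word 0x4000
lvl:6 = 59 → 0x3b << 6 → word 0x4ec0
flags:6 = 2 → 0x2 << 0 → word 0x4ec2
word = 0x4ec2 → big-endian bytes:
  [0]=0x4e  [1]=0xc2

4e c2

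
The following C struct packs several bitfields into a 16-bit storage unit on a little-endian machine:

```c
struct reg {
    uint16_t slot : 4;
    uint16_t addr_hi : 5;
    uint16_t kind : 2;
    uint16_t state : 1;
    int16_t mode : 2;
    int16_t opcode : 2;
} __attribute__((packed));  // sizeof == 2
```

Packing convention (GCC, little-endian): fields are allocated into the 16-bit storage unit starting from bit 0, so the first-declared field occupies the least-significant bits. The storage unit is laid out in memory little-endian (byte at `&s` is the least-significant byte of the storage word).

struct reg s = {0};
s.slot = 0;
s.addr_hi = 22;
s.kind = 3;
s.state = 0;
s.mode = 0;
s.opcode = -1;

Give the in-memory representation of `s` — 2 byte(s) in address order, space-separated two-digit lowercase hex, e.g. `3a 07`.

60 c7

[0+:4] slot=0 & 0xf = 0x0; word=0x0000
[4+:5] addr_hi=22 & 0x1f = 0x16; word=0x0160
[9+:2] kind=3 & 0x3 = 0x3; word=0x0760
[11+:1] state=0 & 0x1 = 0x0; word=0x0760
[12+:2] mode=0 & 0x3 = 0x0; word=0x0760
[14+:2] opcode=-1 & 0x3 = 0x3; word=0xc760
word = 0xc760 → little-endian bytes:
  [0]=0x60  [1]=0xc7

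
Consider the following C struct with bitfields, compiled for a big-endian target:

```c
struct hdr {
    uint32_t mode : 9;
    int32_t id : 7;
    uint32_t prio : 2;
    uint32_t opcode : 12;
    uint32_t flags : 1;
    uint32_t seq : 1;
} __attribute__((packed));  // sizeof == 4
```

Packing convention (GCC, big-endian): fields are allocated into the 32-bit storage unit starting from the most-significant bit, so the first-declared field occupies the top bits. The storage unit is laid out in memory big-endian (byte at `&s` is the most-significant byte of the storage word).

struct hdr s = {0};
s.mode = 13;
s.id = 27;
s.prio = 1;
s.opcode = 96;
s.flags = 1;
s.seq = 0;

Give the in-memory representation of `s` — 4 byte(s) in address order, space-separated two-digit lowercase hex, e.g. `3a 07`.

mode (9b) val=13 bits=0xd at bit 23: 0x06800000
id (7b) val=27 bits=0x1b at bit 16: 0x069b0000
prio (2b) val=1 bits=0x1 at bit 14: 0x069b4000
opcode (12b) val=96 bits=0x60 at bit 2: 0x069b4180
flags (1b) val=1 bits=0x1 at bit 1: 0x069b4182
seq (1b) val=0 bits=0x0 at bit 0: 0x069b4182
word = 0x069b4182 → big-endian bytes:
  [0]=0x06  [1]=0x9b  [2]=0x41  [3]=0x82

06 9b 41 82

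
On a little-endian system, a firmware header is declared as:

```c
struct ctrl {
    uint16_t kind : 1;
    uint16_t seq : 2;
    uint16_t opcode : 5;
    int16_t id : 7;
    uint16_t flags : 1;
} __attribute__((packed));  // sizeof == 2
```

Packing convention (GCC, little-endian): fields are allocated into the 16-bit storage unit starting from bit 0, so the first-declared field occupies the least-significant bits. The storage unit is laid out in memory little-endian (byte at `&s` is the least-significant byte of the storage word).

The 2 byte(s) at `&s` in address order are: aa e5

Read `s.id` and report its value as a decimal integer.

[0]=0xaa [1]=0xe5 (little-endian) → word 0xe5aa
kind:1 @ bit 0 → (0xe5aa>>0)&0x1 = 0x0
seq:2 @ bit 1 → (0xe5aa>>1)&0x3 = 0x1
opcode:5 @ bit 3 → (0xe5aa>>3)&0x1f = 0x15
id:7 @ bit 8 → (0xe5aa>>8)&0x7f = 0x65  ←
flags:1 @ bit 15 → (0xe5aa>>15)&0x1 = 0x1
id signed 7b, MSB=1: 101 - 128 = -27

-27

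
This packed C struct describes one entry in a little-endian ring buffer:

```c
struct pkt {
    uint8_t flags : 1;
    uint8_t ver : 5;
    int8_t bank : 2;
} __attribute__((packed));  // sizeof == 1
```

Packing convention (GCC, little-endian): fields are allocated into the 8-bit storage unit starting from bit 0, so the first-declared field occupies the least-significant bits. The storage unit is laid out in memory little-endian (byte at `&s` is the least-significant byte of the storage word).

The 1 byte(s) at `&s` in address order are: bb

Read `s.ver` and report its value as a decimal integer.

29

[0]=0xbb (little-endian) → word 0xbb
flags [0+:1] = (word>>0) & 0x1 = 1
ver [1+:5] = (word>>1) & 0x1f = 29  ←
bank [6+:2] = (word>>6) & 0x3 = 2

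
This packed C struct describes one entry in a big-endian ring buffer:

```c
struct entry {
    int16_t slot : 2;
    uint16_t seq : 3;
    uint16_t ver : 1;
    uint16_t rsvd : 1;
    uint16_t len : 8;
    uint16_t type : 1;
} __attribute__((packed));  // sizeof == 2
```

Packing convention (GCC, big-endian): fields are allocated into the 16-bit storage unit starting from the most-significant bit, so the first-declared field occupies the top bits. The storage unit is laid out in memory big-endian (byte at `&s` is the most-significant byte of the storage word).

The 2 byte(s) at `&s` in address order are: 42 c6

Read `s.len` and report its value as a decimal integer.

99

[0]=0x42 [1]=0xc6 (big-endian) → word 0x42c6
slot [14+:2] = (word>>14) & 0x3 = 1
seq [11+:3] = (word>>11) & 0x7 = 0
ver [10+:1] = (word>>10) & 0x1 = 0
rsvd [9+:1] = (word>>9) & 0x1 = 1
len [1+:8] = (word>>1) & 0xff = 99  ←
type [0+:1] = (word>>0) & 0x1 = 0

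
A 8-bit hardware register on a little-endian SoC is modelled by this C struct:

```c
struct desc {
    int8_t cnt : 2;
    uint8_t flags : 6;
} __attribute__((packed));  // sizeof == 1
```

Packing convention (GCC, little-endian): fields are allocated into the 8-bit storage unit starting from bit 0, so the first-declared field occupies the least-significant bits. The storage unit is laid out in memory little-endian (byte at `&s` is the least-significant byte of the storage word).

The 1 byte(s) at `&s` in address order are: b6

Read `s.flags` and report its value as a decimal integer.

[0]=0xb6 (little-endian) → word 0xb6
cnt:2 @ bit 0 → (0xb6>>0)&0x3 = 0x2
flags:6 @ bit 2 → (0xb6>>2)&0x3f = 0x2d  ←

45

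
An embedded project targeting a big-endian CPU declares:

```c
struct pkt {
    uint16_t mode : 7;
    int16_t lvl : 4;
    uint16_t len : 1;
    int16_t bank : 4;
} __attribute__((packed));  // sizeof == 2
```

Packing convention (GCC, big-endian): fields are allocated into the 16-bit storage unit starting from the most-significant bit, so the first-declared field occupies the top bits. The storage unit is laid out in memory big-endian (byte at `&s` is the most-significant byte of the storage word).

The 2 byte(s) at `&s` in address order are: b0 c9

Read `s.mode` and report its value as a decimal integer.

[0]=0xb0 [1]=0xc9 (big-endian) → word 0xb0c9
mode:7 @ bit 9 → (0xb0c9>>9)&0x7f = 0x58  ←
lvl:4 @ bit 5 → (0xb0c9>>5)&0xf = 0x6
len:1 @ bit 4 → (0xb0c9>>4)&0x1 = 0x0
bank:4 @ bit 0 → (0xb0c9>>0)&0xf = 0x9

88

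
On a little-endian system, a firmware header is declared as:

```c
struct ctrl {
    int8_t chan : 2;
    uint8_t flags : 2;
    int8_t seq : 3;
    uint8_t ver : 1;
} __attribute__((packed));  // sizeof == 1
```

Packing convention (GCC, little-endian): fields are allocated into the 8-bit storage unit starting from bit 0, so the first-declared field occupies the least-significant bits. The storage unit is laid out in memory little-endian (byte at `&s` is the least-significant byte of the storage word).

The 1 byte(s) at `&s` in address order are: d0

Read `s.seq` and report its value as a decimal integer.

-3

[0]=0xd0 (little-endian) → word 0xd0
chan:2 @ bit 0 → (0xd0>>0)&0x3 = 0x0
flags:2 @ bit 2 → (0xd0>>2)&0x3 = 0x0
seq:3 @ bit 4 → (0xd0>>4)&0x7 = 0x5  ←
ver:1 @ bit 7 → (0xd0>>7)&0x1 = 0x1
seq signed 3b, MSB=1: 5 - 8 = -3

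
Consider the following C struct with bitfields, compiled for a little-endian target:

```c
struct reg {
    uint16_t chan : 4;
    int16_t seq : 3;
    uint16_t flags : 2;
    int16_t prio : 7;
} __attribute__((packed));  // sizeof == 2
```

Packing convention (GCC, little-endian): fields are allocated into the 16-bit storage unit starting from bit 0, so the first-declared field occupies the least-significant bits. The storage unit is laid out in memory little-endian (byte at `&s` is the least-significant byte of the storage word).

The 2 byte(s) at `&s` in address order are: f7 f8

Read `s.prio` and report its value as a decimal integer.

-4

[0]=0xf7 [1]=0xf8 (little-endian) → word 0xf8f7
chan [0+:4] = (word>>0) & 0xf = 7
seq [4+:3] = (word>>4) & 0x7 = 7
flags [7+:2] = (word>>7) & 0x3 = 1
prio [9+:7] = (word>>9) & 0x7f = 124  ←
prio signed 7b, MSB=1: 124 - 128 = -4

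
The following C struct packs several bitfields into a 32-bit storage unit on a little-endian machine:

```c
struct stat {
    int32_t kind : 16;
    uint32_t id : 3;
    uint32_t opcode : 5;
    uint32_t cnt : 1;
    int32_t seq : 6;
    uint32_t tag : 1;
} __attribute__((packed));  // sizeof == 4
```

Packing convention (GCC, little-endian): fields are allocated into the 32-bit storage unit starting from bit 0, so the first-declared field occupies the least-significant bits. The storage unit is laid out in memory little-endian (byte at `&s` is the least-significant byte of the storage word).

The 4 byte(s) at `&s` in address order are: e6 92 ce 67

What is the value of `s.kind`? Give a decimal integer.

[0]=0xe6 [1]=0x92 [2]=0xce [3]=0x67 (little-endian) → word 0x67ce92e6
kind:16 @ bit 0 → (0x67ce92e6>>0)&0xffff = 0x92e6  ←
id:3 @ bit 16 → (0x67ce92e6>>16)&0x7 = 0x6
opcode:5 @ bit 19 → (0x67ce92e6>>19)&0x1f = 0x19
cnt:1 @ bit 24 → (0x67ce92e6>>24)&0x1 = 0x1
seq:6 @ bit 25 → (0x67ce92e6>>25)&0x3f = 0x33
tag:1 @ bit 31 → (0x67ce92e6>>31)&0x1 = 0x0
kind signed 16b, MSB=1: 37606 - 65536 = -27930

-27930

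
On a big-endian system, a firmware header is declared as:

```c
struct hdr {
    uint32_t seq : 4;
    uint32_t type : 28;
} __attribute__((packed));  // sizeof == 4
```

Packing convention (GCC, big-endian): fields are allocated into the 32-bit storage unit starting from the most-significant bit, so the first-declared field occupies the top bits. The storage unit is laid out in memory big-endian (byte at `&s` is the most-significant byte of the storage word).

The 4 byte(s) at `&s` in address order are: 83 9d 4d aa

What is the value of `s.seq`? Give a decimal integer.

8

[0]=0x83 [1]=0x9d [2]=0x4d [3]=0xaa (big-endian) → word 0x839d4daa
seq:4 @ bit 28 → (0x839d4daa>>28)&0xf = 0x8  ←
type:28 @ bit 0 → (0x839d4daa>>0)&0xfffffff = 0x39d4daa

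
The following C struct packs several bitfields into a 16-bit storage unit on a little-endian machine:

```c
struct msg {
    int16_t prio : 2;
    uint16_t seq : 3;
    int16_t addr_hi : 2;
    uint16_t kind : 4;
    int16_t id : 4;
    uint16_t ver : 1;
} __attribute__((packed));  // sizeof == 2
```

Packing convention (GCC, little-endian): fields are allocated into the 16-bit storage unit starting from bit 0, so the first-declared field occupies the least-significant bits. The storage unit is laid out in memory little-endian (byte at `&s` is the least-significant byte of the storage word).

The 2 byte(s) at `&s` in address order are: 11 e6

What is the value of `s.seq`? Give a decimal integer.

4

[0]=0x11 [1]=0xe6 (little-endian) → word 0xe611
prio:2 @ bit 0 → (0xe611>>0)&0x3 = 0x1
seq:3 @ bit 2 → (0xe611>>2)&0x7 = 0x4  ←
addr_hi:2 @ bit 5 → (0xe611>>5)&0x3 = 0x0
kind:4 @ bit 7 → (0xe611>>7)&0xf = 0xc
id:4 @ bit 11 → (0xe611>>11)&0xf = 0xc
ver:1 @ bit 15 → (0xe611>>15)&0x1 = 0x1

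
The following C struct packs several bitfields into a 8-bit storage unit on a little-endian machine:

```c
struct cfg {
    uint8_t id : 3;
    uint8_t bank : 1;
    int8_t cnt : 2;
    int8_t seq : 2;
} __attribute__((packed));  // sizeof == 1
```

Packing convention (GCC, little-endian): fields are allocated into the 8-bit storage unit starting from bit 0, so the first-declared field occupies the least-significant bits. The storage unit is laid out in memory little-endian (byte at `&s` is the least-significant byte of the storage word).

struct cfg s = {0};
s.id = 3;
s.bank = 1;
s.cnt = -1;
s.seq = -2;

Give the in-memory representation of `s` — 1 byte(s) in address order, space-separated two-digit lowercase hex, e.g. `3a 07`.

bb

[0+:3] id=3 & 0x7 = 0x3; word=0x03
[3+:1] bank=1 & 0x1 = 0x1; word=0x0b
[4+:2] cnt=-1 & 0x3 = 0x3; word=0x3b
[6+:2] seq=-2 & 0x3 = 0x2; word=0xbb
word = 0xbb → little-endian bytes:
  [0]=0xbb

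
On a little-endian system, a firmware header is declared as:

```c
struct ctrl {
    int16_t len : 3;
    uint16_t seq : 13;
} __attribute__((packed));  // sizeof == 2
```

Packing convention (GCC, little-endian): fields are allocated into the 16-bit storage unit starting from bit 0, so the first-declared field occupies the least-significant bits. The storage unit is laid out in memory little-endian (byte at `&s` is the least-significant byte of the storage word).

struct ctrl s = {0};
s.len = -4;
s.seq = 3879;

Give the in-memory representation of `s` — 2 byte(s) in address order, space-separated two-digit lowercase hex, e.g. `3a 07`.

[0+:3] len=-4 & 0x7 = 0x4; word=0x0004
[3+:13] seq=3879 & 0x1fff = 0xf27; word=0x793c
word = 0x793c → little-endian bytes:
  [0]=0x3c  [1]=0x79

3c 79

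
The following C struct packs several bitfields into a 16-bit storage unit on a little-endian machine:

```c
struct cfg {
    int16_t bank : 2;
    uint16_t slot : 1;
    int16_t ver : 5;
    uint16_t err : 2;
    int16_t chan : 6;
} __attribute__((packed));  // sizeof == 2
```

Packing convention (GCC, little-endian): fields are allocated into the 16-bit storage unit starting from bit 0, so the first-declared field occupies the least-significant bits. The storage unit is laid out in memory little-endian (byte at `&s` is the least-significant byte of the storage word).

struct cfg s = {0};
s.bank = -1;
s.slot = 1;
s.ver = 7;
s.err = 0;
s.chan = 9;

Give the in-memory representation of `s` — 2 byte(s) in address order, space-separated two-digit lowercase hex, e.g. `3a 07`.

3f 24

[0+:2] bank=-1 & 0x3 = 0x3; word=0x0003
[2+:1] slot=1 & 0x1 = 0x1; word=0x0007
[3+:5] ver=7 & 0x1f = 0x7; word=0x003f
[8+:2] err=0 & 0x3 = 0x0; word=0x003f
[10+:6] chan=9 & 0x3f = 0x9; word=0x243f
word = 0x243f → little-endian bytes:
  [0]=0x3f  [1]=0x24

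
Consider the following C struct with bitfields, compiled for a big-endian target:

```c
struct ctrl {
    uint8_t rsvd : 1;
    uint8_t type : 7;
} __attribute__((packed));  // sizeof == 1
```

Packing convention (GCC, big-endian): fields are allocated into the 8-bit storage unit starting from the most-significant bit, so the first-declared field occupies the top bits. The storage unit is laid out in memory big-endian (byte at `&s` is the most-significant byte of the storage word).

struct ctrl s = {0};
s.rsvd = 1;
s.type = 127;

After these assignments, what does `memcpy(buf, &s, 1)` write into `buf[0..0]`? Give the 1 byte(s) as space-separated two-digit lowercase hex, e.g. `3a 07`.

ff

rsvd:1 = 1 → 0x1 << 7 → word 0x80
type:7 = 127 → 0x7f << 0 → word 0xff
word = 0xff → big-endian bytes:
  [0]=0xff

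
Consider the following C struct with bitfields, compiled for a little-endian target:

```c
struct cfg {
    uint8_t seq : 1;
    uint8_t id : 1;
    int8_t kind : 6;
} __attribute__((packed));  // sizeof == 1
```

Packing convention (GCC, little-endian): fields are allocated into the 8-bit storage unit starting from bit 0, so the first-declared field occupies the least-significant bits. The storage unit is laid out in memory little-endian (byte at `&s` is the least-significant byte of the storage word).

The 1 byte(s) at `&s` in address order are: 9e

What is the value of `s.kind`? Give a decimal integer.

-25

[0]=0x9e (little-endian) → word 0x9e
seq:1 @ bit 0 → (0x9e>>0)&0x1 = 0x0
id:1 @ bit 1 → (0x9e>>1)&0x1 = 0x1
kind:6 @ bit 2 → (0x9e>>2)&0x3f = 0x27  ←
kind signed 6b, MSB=1: 39 - 64 = -25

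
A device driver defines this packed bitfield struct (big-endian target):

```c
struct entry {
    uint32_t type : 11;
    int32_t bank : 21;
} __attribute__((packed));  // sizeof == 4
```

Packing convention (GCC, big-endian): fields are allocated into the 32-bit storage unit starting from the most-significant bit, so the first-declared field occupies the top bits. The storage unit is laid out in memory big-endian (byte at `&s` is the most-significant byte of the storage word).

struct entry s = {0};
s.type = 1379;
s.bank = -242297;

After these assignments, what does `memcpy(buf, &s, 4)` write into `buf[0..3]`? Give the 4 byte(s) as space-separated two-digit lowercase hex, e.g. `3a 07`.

type (11b) val=1379 bits=0x563 at bit 21: 0xac600000
bank (21b) val=-242297 bits=0x1c4d87 at bit 0: 0xac7c4d87
word = 0xac7c4d87 → big-endian bytes:
  [0]=0xac  [1]=0x7c  [2]=0x4d  [3]=0x87

ac 7c 4d 87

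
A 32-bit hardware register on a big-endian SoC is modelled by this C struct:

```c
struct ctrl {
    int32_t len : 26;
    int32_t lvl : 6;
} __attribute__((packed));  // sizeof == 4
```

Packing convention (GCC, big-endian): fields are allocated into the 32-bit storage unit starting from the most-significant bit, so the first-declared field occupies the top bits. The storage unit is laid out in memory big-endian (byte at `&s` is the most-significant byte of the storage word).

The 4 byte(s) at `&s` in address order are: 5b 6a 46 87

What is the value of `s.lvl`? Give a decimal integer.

[0]=0x5b [1]=0x6a [2]=0x46 [3]=0x87 (big-endian) → word 0x5b6a4687
len:26 @ bit 6 → (0x5b6a4687>>6)&0x3ffffff = 0x16da91a
lvl:6 @ bit 0 → (0x5b6a4687>>0)&0x3f = 0x7  ←
lvl signed 6b, MSB=0: value = 7

7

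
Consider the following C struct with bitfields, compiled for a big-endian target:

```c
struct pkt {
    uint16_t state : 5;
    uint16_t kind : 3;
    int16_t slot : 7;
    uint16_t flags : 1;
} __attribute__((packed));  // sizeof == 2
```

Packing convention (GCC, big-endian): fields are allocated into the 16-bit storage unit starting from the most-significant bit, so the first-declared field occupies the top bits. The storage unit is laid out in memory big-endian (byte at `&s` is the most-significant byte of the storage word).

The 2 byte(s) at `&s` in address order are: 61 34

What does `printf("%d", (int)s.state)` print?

[0]=0x61 [1]=0x34 (big-endian) → word 0x6134
state:5 @ bit 11 → (0x6134>>11)&0x1f = 0xc  ←
kind:3 @ bit 8 → (0x6134>>8)&0x7 = 0x1
slot:7 @ bit 1 → (0x6134>>1)&0x7f = 0x1a
flags:1 @ bit 0 → (0x6134>>0)&0x1 = 0x0

12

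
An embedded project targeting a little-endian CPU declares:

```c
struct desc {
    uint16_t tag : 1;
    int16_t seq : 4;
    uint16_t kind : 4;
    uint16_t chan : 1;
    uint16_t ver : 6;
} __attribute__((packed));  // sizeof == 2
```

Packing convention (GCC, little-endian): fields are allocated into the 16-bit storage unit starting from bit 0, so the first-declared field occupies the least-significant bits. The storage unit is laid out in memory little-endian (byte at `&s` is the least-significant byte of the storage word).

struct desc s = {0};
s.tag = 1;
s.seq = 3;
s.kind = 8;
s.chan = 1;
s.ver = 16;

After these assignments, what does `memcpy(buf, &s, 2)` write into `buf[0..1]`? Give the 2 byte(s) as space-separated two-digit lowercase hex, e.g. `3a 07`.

07 43

tag:1 = 1 → 0x1 << 0 → word 0x0001
seq:4 = 3 → 0x3 << 1 → word 0x0007
kind:4 = 8 → 0x8 << 5 → word 0x0107
chan:1 = 1 → 0x1 << 9 → word 0x0307
ver:6 = 16 → 0x10 << 10 → word 0x4307
word = 0x4307 → little-endian bytes:
  [0]=0x07  [1]=0x43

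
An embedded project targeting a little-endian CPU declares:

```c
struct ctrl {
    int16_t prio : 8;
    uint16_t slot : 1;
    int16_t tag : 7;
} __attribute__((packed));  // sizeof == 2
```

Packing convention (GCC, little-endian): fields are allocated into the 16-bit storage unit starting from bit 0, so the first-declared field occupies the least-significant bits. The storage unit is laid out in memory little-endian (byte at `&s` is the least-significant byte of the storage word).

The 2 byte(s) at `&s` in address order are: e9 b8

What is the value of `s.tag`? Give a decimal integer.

[0]=0xe9 [1]=0xb8 (little-endian) → word 0xb8e9
prio [0+:8] = (word>>0) & 0xff = 233
slot [8+:1] = (word>>8) & 0x1 = 0
tag [9+:7] = (word>>9) & 0x7f = 92  ←
tag signed 7b, MSB=1: 92 - 128 = -36

-36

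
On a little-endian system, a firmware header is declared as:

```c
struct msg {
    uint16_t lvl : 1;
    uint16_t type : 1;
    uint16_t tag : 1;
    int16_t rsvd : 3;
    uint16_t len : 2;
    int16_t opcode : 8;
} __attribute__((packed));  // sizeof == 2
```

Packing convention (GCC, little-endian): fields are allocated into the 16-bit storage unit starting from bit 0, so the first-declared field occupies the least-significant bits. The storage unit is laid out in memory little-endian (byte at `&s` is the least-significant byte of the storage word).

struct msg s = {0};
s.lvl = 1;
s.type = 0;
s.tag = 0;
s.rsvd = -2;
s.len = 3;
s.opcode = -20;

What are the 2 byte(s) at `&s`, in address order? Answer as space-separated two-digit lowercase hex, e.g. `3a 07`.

f1 ec

lvl (1b) val=1 bits=0x1 at bit 0: 0x0001
type (1b) val=0 bits=0x0 at bit 1: 0x0001
tag (1b) val=0 bits=0x0 at bit 2: 0x0001
rsvd (3b) val=-2 bits=0x6 at bit 3: 0x0031
len (2b) val=3 bits=0x3 at bit 6: 0x00f1
opcode (8b) val=-20 bits=0xec at bit 8: 0xecf1
word = 0xecf1 → little-endian bytes:
  [0]=0xf1  [1]=0xec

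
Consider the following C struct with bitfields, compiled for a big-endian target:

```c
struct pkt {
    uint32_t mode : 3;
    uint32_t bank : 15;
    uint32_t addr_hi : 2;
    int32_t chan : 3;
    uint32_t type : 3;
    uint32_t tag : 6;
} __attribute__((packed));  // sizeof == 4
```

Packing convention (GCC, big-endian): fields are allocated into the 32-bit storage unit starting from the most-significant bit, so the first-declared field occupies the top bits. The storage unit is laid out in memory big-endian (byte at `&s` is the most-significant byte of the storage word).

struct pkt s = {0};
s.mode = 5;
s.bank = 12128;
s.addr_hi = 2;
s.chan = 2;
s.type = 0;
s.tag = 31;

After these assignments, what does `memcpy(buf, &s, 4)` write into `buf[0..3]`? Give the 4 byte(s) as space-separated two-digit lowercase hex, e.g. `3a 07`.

mode:3 = 5 → 0x5 << 29 → word 0xa0000000
bank:15 = 12128 → 0x2f60 << 14 → word 0xabd80000
addr_hi:2 = 2 → 0x2 << 12 → word 0xabd82000
chan:3 = 2 → 0x2 << 9 → word 0xabd82400
type:3 = 0 → 0x0 << 6 → word 0xabd82400
tag:6 = 31 → 0x1f << 0 → word 0xabd8241f
word = 0xabd8241f → big-endian bytes:
  [0]=0xab  [1]=0xd8  [2]=0x24  [3]=0x1f

ab d8 24 1f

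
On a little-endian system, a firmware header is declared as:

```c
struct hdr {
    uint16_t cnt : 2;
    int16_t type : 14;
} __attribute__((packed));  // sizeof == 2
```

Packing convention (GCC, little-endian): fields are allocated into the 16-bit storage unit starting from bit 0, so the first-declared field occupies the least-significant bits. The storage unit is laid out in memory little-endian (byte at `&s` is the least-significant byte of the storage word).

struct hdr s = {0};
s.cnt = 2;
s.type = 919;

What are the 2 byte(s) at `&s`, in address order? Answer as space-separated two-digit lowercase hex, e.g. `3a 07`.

cnt (2b) val=2 bits=0x2 at bit 0: 0x0002
type (14b) val=919 bits=0x397 at bit 2: 0x0e5e
word = 0x0e5e → little-endian bytes:
  [0]=0x5e  [1]=0x0e

5e 0e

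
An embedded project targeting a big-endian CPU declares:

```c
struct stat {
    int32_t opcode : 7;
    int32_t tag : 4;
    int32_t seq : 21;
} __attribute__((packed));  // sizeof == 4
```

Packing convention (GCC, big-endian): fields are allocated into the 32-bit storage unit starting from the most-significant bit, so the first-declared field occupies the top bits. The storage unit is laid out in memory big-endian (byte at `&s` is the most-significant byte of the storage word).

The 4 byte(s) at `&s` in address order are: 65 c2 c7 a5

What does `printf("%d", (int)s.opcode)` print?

50

[0]=0x65 [1]=0xc2 [2]=0xc7 [3]=0xa5 (big-endian) → word 0x65c2c7a5
opcode [25+:7] = (word>>25) & 0x7f = 50  ←
tag [21+:4] = (word>>21) & 0xf = 14
seq [0+:21] = (word>>0) & 0x1fffff = 182181
opcode signed 7b, MSB=0: value = 50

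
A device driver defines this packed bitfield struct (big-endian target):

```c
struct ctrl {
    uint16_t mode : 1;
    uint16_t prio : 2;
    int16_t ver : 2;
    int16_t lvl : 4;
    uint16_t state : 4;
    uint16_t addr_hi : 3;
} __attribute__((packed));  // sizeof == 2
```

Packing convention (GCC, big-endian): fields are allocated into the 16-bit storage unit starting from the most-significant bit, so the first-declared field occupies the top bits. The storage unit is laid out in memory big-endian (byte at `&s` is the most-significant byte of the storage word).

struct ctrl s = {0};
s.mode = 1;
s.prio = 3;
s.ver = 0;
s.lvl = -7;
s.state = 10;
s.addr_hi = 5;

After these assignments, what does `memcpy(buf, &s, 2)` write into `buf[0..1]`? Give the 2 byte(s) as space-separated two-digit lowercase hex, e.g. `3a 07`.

mode (1b) val=1 bits=0x1 at bit 15: 0x8000
prio (2b) val=3 bits=0x3 at bit 13: 0xe000
ver (2b) val=0 bits=0x0 at bit 11: 0xe000
lvl (4b) val=-7 bits=0x9 at bit 7: 0xe480
state (4b) val=10 bits=0xa at bit 3: 0xe4d0
addr_hi (3b) val=5 bits=0x5 at bit 0: 0xe4d5
word = 0xe4d5 → big-endian bytes:
  [0]=0xe4  [1]=0xd5

e4 d5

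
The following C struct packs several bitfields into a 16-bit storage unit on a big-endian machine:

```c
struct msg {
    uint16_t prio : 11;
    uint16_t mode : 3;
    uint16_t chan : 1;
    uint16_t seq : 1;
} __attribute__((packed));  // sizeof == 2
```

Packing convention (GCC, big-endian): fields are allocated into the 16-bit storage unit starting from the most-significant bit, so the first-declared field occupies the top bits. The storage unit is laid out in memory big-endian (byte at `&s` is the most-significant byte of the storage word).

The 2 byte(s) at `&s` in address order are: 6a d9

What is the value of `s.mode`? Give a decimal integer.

[0]=0x6a [1]=0xd9 (big-endian) → word 0x6ad9
prio [5+:11] = (word>>5) & 0x7ff = 854
mode [2+:3] = (word>>2) & 0x7 = 6  ←
chan [1+:1] = (word>>1) & 0x1 = 0
seq [0+:1] = (word>>0) & 0x1 = 1

6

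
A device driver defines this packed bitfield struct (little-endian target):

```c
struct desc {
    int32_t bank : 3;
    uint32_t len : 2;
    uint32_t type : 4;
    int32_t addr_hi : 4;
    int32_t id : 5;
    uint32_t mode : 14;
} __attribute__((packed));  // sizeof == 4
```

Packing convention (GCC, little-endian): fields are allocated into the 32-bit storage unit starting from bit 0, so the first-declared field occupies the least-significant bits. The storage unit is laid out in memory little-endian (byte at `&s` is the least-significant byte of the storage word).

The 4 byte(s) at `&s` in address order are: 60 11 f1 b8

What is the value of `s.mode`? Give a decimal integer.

11836

[0]=0x60 [1]=0x11 [2]=0xf1 [3]=0xb8 (little-endian) → word 0xb8f11160
bank [0+:3] = (word>>0) & 0x7 = 0
len [3+:2] = (word>>3) & 0x3 = 0
type [5+:4] = (word>>5) & 0xf = 11
addr_hi [9+:4] = (word>>9) & 0xf = 8
id [13+:5] = (word>>13) & 0x1f = 8
mode [18+:14] = (word>>18) & 0x3fff = 11836  ←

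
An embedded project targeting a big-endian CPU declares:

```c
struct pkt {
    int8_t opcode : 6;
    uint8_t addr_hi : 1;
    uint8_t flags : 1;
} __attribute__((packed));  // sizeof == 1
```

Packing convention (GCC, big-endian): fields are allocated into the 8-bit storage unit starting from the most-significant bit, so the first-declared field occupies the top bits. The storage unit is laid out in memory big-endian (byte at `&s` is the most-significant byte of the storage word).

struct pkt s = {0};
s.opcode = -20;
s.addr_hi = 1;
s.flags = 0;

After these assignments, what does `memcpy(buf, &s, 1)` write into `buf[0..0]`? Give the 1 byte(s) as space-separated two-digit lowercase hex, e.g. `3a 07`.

b2

opcode:6 = -20 → 0x2c << 2 → word 0xb0
addr_hi:1 = 1 → 0x1 << 1 → word 0xb2
flags:1 = 0 → 0x0 << 0 → word 0xb2
word = 0xb2 → big-endian bytes:
  [0]=0xb2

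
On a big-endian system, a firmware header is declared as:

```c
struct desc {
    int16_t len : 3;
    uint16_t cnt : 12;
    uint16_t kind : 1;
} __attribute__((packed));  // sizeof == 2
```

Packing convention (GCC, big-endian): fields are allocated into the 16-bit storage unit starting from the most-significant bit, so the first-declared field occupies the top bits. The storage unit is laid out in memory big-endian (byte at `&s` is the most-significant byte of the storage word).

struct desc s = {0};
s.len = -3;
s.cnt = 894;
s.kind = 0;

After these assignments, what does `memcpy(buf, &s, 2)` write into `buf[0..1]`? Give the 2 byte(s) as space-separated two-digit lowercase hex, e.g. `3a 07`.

[13+:3] len=-3 & 0x7 = 0x5; word=0xa000
[1+:12] cnt=894 & 0xfff = 0x37e; word=0xa6fc
[0+:1] kind=0 & 0x1 = 0x0; word=0xa6fc
word = 0xa6fc → big-endian bytes:
  [0]=0xa6  [1]=0xfc

a6 fc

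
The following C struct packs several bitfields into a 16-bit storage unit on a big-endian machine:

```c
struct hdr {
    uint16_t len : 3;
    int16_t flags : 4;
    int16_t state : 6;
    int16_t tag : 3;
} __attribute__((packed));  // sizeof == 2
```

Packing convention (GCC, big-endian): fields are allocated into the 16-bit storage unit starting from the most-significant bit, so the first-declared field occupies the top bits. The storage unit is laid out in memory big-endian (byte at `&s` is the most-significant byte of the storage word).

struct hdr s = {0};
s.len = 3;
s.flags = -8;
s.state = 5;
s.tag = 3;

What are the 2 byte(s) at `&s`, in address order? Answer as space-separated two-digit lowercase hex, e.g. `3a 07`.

70 2b

len (3b) val=3 bits=0x3 at bit 13: 0x6000
flags (4b) val=-8 bits=0x8 at bit 9: 0x7000
state (6b) val=5 bits=0x5 at bit 3: 0x7028
tag (3b) val=3 bits=0x3 at bit 0: 0x702b
word = 0x702b → big-endian bytes:
  [0]=0x70  [1]=0x2b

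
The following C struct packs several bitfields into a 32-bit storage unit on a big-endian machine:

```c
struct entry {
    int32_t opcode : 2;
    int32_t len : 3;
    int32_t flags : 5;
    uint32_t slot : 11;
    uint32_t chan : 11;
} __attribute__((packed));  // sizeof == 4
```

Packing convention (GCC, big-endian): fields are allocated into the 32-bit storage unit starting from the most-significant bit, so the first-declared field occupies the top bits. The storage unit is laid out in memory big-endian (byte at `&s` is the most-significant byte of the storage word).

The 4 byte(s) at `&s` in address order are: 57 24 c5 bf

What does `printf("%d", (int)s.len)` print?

[0]=0x57 [1]=0x24 [2]=0xc5 [3]=0xbf (big-endian) → word 0x5724c5bf
opcode [30+:2] = (word>>30) & 0x3 = 1
len [27+:3] = (word>>27) & 0x7 = 2  ←
flags [22+:5] = (word>>22) & 0x1f = 28
slot [11+:11] = (word>>11) & 0x7ff = 1176
chan [0+:11] = (word>>0) & 0x7ff = 1471
len signed 3b, MSB=0: value = 2

2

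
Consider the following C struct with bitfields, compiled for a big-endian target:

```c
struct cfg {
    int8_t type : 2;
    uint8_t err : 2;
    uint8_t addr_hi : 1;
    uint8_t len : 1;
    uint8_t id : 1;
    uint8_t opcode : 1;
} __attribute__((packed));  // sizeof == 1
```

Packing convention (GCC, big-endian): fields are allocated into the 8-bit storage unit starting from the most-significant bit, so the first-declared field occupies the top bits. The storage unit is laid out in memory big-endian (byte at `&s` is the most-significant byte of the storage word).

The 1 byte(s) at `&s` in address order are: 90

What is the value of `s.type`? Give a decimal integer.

-2

[0]=0x90 (big-endian) → word 0x90
type:2 @ bit 6 → (0x90>>6)&0x3 = 0x2  ←
err:2 @ bit 4 → (0x90>>4)&0x3 = 0x1
addr_hi:1 @ bit 3 → (0x90>>3)&0x1 = 0x0
len:1 @ bit 2 → (0x90>>2)&0x1 = 0x0
id:1 @ bit 1 → (0x90>>1)&0x1 = 0x0
opcode:1 @ bit 0 → (0x90>>0)&0x1 = 0x0
type signed 2b, MSB=1: 2 - 4 = -2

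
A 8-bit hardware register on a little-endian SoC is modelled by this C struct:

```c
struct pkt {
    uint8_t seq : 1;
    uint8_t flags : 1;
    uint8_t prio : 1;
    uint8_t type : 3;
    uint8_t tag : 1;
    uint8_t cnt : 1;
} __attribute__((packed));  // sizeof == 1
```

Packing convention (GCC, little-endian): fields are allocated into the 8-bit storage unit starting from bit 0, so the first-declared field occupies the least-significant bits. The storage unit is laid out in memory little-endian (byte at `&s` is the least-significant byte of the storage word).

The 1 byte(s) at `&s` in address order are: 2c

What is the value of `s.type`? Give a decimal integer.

5

[0]=0x2c (little-endian) → word 0x2c
seq [0+:1] = (word>>0) & 0x1 = 0
flags [1+:1] = (word>>1) & 0x1 = 0
prio [2+:1] = (word>>2) & 0x1 = 1
type [3+:3] = (word>>3) & 0x7 = 5  ←
tag [6+:1] = (word>>6) & 0x1 = 0
cnt [7+:1] = (word>>7) & 0x1 = 0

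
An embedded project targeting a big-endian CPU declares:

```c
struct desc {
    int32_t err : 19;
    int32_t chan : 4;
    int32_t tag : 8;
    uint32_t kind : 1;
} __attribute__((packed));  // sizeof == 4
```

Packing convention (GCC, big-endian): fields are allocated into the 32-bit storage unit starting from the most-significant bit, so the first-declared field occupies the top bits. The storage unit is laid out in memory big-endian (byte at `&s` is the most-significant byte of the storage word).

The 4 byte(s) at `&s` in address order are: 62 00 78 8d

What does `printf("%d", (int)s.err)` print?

200707

[0]=0x62 [1]=0x00 [2]=0x78 [3]=0x8d (big-endian) → word 0x6200788d
err [13+:19] = (word>>13) & 0x7ffff = 200707  ←
chan [9+:4] = (word>>9) & 0xf = 12
tag [1+:8] = (word>>1) & 0xff = 70
kind [0+:1] = (word>>0) & 0x1 = 1
err signed 19b, MSB=0: value = 200707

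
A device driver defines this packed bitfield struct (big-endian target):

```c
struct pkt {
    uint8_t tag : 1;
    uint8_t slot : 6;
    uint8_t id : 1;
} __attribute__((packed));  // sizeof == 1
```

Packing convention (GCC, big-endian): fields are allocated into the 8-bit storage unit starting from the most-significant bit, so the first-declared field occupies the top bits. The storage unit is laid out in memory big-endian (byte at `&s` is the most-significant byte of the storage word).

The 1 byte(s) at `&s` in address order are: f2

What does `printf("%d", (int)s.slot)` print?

57

[0]=0xf2 (big-endian) → word 0xf2
tag:1 @ bit 7 → (0xf2>>7)&0x1 = 0x1
slot:6 @ bit 1 → (0xf2>>1)&0x3f = 0x39  ←
id:1 @ bit 0 → (0xf2>>0)&0x1 = 0x0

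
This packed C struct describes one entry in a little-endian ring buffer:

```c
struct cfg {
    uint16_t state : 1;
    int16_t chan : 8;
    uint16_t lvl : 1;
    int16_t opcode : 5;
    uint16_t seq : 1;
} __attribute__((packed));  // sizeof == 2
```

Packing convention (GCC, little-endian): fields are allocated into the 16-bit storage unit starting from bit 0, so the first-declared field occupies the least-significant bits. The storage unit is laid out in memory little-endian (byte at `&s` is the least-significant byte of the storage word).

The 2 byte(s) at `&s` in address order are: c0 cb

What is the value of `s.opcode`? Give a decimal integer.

-14

[0]=0xc0 [1]=0xcb (little-endian) → word 0xcbc0
state [0+:1] = (word>>0) & 0x1 = 0
chan [1+:8] = (word>>1) & 0xff = 224
lvl [9+:1] = (word>>9) & 0x1 = 1
opcode [10+:5] = (word>>10) & 0x1f = 18  ←
seq [15+:1] = (word>>15) & 0x1 = 1
opcode signed 5b, MSB=1: 18 - 32 = -14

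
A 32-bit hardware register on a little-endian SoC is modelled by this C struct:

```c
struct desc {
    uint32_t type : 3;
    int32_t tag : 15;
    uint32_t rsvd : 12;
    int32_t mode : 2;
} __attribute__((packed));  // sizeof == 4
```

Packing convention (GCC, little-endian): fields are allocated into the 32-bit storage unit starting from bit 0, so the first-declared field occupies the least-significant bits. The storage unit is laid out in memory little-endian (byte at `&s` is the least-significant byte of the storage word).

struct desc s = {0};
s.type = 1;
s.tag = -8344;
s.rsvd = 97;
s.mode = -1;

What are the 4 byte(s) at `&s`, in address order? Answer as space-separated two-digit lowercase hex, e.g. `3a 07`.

[0+:3] type=1 & 0x7 = 0x1; word=0x00000001
[3+:15] tag=-8344 & 0x7fff = 0x5f68; word=0x0002fb41
[18+:12] rsvd=97 & 0xfff = 0x61; word=0x0186fb41
[30+:2] mode=-1 & 0x3 = 0x3; word=0xc186fb41
word = 0xc186fb41 → little-endian bytes:
  [0]=0x41  [1]=0xfb  [2]=0x86  [3]=0xc1

41 fb 86 c1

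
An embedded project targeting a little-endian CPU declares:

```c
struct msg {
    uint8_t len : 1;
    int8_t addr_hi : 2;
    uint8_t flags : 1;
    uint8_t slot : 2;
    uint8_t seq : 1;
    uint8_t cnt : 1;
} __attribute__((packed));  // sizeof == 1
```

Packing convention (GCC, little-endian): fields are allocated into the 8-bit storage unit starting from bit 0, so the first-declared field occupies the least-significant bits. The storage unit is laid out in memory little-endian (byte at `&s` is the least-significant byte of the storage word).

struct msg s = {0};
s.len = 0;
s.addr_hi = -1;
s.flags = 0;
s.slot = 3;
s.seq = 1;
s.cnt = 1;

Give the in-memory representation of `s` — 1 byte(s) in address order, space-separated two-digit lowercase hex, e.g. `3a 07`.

[0+:1] len=0 & 0x1 = 0x0; word=0x00
[1+:2] addr_hi=-1 & 0x3 = 0x3; word=0x06
[3+:1] flags=0 & 0x1 = 0x0; word=0x06
[4+:2] slot=3 & 0x3 = 0x3; word=0x36
[6+:1] seq=1 & 0x1 = 0x1; word=0x76
[7+:1] cnt=1 & 0x1 = 0x1; word=0xf6
word = 0xf6 → little-endian bytes:
  [0]=0xf6

f6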